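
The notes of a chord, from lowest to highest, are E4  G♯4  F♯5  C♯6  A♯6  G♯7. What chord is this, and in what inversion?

Reducing to letter names: E, G#, F#, C#, A#. These stack in thirds as F#–A#–C#–E–G# — an F# dominant ninth chord.
E is the seventh of F# dominant ninth; seventh in the bass means third inversion.

F# dominant ninth, third inversion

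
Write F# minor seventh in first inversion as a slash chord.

First inversion of F# minor seventh has the third (A) in the bass. As a slash chord: F#m7/A.

F#m7/A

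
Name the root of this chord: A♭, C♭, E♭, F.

Reordering Ab, Cb, Eb, F into stacked thirds gives F–Ab–Cb–Eb; the bottom of that stack, F, is the root.

F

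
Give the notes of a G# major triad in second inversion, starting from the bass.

The chord tones are G#–B#–D#. With the fifth (D#) lowest for second inversion: D#, G#, B#.

D#, G#, B#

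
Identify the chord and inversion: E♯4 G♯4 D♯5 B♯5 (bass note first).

E# minor seventh, root position

The pitch classes E#, G#, D#, B# arrange in thirds as E#–G#–B#–D#: an E# minor seventh chord.
The lowest note is E#, the root of the chord, so this is root position (figured bass 7).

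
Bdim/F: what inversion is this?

Bdim/F means B diminished with F in the bass. F is the fifth of B diminished (B–D–F), so this is second inversion.

second inversion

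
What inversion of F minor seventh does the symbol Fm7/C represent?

Fm7/C means F minor seventh with C in the bass. C is the fifth of F minor seventh (F–Ab–C–Eb), so this is second inversion.

second inversion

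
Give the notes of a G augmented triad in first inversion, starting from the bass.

B, D#, G

G augmented is G–B–D#. First inversion puts the third (B) in the bass, with the remaining tones above: B, D#, G.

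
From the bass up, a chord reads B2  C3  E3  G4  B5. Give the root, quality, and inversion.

The pitch classes B, C, E, G arrange in thirds as C–E–G–B: a C major seventh chord.
The lowest note is B, the seventh of the chord, so this is third inversion (figured bass 4/2).

C major seventh, third inversion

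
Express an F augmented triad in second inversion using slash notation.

Second inversion of F augmented has the fifth (C#) in the bass. As a slash chord: Faug/C#.

Faug/C#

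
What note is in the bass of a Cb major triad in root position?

Cb

Cb major is Cb–Eb–Gb. Root position places the root in the bass: Cb.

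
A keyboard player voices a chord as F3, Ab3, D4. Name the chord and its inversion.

The pitch classes F, Ab, D arrange in thirds as D–F–Ab: a D diminished triad.
The lowest note is F, the third of the chord, so this is first inversion (figured bass 6).

D diminished, first inversion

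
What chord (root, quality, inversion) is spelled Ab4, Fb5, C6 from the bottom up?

Fb augmented, first inversion

The pitch classes Ab, Fb, C arrange in thirds as Fb–Ab–C: an Fb augmented triad.
Ab is the third of Fb augmented; third in the bass means first inversion (figured bass 6).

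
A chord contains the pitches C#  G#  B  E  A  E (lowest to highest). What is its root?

A

Reordering C#, G#, B, E, A into stacked thirds gives A–C#–E–G#–B; the bottom of that stack, A, is the root.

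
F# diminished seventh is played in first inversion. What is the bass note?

A

The third of F# diminished seventh (F#–A–C–Eb) is A; that is the bass in first inversion.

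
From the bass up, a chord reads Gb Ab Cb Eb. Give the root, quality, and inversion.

Ab minor seventh, third inversion

The pitch classes Gb, Ab, Cb, Eb arrange in thirds as Ab–Cb–Eb–Gb: an Ab minor seventh chord.
With the seventh (Gb) in the bass, the chord is in third inversion (figured bass 4/2).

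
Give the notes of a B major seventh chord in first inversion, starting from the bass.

D#, F#, A#, B

Spelling B major seventh: B–D#–F#–A#. In first inversion the third is bass, giving D#, F#, A#, B from the bottom.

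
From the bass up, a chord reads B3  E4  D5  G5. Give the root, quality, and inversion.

E minor seventh, second inversion

Reducing to letter names: B, E, D, G. These stack in thirds as E–G–B–D — an E minor seventh chord.
The lowest note is B, the fifth of the chord, so this is second inversion (figured bass 4/3).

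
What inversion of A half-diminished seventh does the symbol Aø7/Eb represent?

second inversion

Aø7/Eb means A half-diminished seventh with Eb in the bass. Eb is the fifth of A half-diminished seventh (A–C–Eb–G), so this is second inversion.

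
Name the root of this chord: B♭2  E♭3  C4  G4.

The distinct letter names are Bb, Eb, C, G. Arranged as a stack of thirds they read C–Eb–G–Bb, so C is the root (a C minor seventh chord).

C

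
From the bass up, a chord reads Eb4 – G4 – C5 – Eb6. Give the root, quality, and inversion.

C minor, first inversion

The distinct note names are Eb, G, C. Stacked in thirds they read C–Eb–G, which is a minor triad on C.
Eb is the third of C minor; third in the bass means first inversion (figured bass 6).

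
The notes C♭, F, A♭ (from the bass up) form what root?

Cb, F, Ab are the tones of an F diminished triad (F–Ab–Cb), making F the root.

F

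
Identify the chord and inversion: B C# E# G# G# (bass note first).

The pitch classes B, C#, E#, G# arrange in thirds as C#–E#–G#–B: a C# dominant seventh chord.
The lowest note is B, the seventh of the chord, so this is third inversion (figured bass 4/2).

C# dominant seventh, third inversion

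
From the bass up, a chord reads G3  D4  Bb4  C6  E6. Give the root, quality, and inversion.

C dominant ninth, second inversion

The distinct note names are G, D, Bb, C, E. Stacked in thirds they read C–E–G–Bb–D, which is a dominant ninth chord on C.
G is the fifth of C dominant ninth; fifth in the bass means second inversion.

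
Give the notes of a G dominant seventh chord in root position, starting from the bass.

Spelling G dominant seventh: G–B–D–F. In root position the root is bass, giving G, B, D, F from the bottom.

G, B, D, F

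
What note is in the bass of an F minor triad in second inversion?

F minor is F–Ab–C. Second inversion places the fifth in the bass: C.

C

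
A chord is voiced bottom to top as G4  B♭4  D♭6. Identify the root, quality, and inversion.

G diminished, root position

Reducing to letter names: G, Bb, Db. These stack in thirds as G–Bb–Db — a G diminished triad.
G is the root of G diminished; root in the bass means root position (figured bass 5/3).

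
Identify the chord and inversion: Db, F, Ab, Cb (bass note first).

Reducing to letter names: Db, F, Ab, Cb. These stack in thirds as Db–F–Ab–Cb — a Db dominant seventh chord.
Db is the root of Db dominant seventh; root in the bass means root position (figured bass 7).

Db dominant seventh, root position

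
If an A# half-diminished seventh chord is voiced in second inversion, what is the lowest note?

In second inversion the fifth is lowest. For A# half-diminished seventh (A#–C#–E–G#) that is E.

E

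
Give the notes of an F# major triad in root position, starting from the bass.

F# major is F#–A#–C#. Root position puts the root (F#) in the bass, with the remaining tones above: F#, A#, C#.

F#, A#, C#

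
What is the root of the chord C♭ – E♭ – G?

Cb

Reordering Cb, Eb, G into stacked thirds gives Cb–Eb–G; the bottom of that stack, Cb, is the root.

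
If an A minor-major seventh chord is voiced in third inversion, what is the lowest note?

G#

A minor-major seventh is A–C–E–G#. Third inversion places the seventh in the bass: G#.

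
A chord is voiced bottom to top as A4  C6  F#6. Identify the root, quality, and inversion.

F# diminished, first inversion

The distinct note names are A, C, F#. Stacked in thirds they read F#–A–C, which is a diminished triad on F#.
A is the third of F# diminished; third in the bass means first inversion (figured bass 6).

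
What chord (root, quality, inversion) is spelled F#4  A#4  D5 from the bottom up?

D augmented, first inversion

The distinct note names are F#, A#, D. Stacked in thirds they read D–F#–A#, which is an augmented triad on D.
F# is the third of D augmented; third in the bass means first inversion (figured bass 6).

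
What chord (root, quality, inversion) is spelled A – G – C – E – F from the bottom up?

The distinct note names are A, G, C, E, F. Stacked in thirds they read F–A–C–E–G, which is a major ninth chord on F.
With the third (A) in the bass, the chord is in first inversion.

F major ninth, first inversion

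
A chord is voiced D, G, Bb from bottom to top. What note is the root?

D, G, Bb are the tones of a G minor triad (G–Bb–D), making G the root.

G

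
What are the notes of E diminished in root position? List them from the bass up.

E, G, Bb

Spelling E diminished: E–G–Bb. In root position the root is bass, giving E, G, Bb from the bottom.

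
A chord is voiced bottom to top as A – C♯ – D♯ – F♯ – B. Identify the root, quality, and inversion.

B dominant ninth, third inversion

The distinct note names are A, C#, D#, F#, B. Stacked in thirds they read B–D#–F#–A–C#, which is a dominant ninth chord on B.
The lowest note is A, the seventh of the chord, so this is third inversion.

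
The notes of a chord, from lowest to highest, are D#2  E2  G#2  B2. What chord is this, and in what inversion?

The pitch classes D#, E, G#, B arrange in thirds as E–G#–B–D#: an E major seventh chord.
D# is the seventh of E major seventh; seventh in the bass means third inversion (figured bass 4/2).

E major seventh, third inversion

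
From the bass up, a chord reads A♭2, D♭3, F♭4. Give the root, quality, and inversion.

Db minor, second inversion

The pitch classes Ab, Db, Fb arrange in thirds as Db–Fb–Ab: a Db minor triad.
Ab is the fifth of Db minor; fifth in the bass means second inversion (figured bass 6/4).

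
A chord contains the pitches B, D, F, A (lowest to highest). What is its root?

B

B, D, F, A are the tones of a B half-diminished seventh chord (B–D–F–A), making B the root.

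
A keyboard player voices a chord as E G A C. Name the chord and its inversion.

The distinct note names are E, G, A, C. Stacked in thirds they read A–C–E–G, which is a minor seventh chord on A.
With the fifth (E) in the bass, the chord is in second inversion (figured bass 4/3).

A minor seventh, second inversion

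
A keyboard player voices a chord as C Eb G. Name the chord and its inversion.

C minor, root position

The pitch classes C, Eb, G arrange in thirds as C–Eb–G: a C minor triad.
The lowest note is C, the root of the chord, so this is root position (figured bass 5/3).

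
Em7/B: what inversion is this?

Em7/B means E minor seventh with B in the bass. B is the fifth of E minor seventh (E–G–B–D), so this is second inversion.

second inversion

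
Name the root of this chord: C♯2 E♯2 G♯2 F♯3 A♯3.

Reordering C#, E#, G#, F#, A# into stacked thirds gives F#–A#–C#–E#–G#; the bottom of that stack, F#, is the root.

F#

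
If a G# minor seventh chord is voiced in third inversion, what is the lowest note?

The seventh of G# minor seventh (G#–B–D#–F#) is F#; that is the bass in third inversion.

F#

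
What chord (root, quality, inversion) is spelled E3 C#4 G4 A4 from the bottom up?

The pitch classes E, C#, G, A arrange in thirds as A–C#–E–G: an A dominant seventh chord.
E is the fifth of A dominant seventh; fifth in the bass means second inversion (figured bass 4/3).

A dominant seventh, second inversion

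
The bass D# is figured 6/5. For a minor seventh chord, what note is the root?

The figures 6/5 mean the third of the chord is in the bass. If D# is the third of a minor seventh chord, the root is B# (chord tones B#–D#–F##–A#).

B#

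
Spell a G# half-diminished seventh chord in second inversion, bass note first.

Spelling G# half-diminished seventh: G#–B–D–F#. In second inversion the fifth is bass, giving D, F#, G#, B from the bottom.

D, F#, G#, B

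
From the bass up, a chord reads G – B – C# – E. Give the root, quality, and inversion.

The pitch classes G, B, C#, E arrange in thirds as C#–E–G–B: a C# half-diminished seventh chord.
The lowest note is G, the fifth of the chord, so this is second inversion (figured bass 4/3).

C# half-diminished seventh, second inversion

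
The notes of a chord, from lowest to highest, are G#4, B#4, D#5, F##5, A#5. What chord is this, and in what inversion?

G# major ninth, root position

The distinct note names are G#, B#, D#, F##, A#. Stacked in thirds they read G#–B#–D#–F##–A#, which is a major ninth chord on G#.
With the root (G#) in the bass, the chord is in root position.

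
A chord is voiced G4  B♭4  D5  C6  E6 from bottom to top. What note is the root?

Reordering G, Bb, D, C, E into stacked thirds gives C–E–G–Bb–D; the bottom of that stack, C, is the root.

C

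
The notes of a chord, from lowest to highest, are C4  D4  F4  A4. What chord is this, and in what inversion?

The pitch classes C, D, F, A arrange in thirds as D–F–A–C: a D minor seventh chord.
C is the seventh of D minor seventh; seventh in the bass means third inversion (figured bass 4/2).

D minor seventh, third inversion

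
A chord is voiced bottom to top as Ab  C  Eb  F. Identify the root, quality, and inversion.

The pitch classes Ab, C, Eb, F arrange in thirds as F–Ab–C–Eb: an F minor seventh chord.
Ab is the third of F minor seventh; third in the bass means first inversion (figured bass 6/5).

F minor seventh, first inversion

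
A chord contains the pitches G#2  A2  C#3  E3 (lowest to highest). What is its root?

G#, A, C#, E are the tones of an A major seventh chord (A–C#–E–G#), making A the root.

A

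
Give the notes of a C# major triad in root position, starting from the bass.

Spelling C# major: C#–E#–G#. In root position the root is bass, giving C#, E#, G# from the bottom.

C#, E#, G#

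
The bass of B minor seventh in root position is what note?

B

The root of B minor seventh (B–D–F#–A) is B; that is the bass in root position.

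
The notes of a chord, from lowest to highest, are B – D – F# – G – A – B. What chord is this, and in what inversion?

Reducing to letter names: B, D, F#, G, A. These stack in thirds as G–B–D–F#–A — a G major ninth chord.
The lowest note is B, the third of the chord, so this is first inversion.

G major ninth, first inversion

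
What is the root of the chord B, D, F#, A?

B

Reordering B, D, F#, A into stacked thirds gives B–D–F#–A; the bottom of that stack, B, is the root.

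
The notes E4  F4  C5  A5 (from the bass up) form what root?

Reordering E, F, C, A into stacked thirds gives F–A–C–E; the bottom of that stack, F, is the root.

F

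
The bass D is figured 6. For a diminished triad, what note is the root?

B

The figures 6 mean the third of the chord is in the bass. If D is the third of a diminished triad, the root is B (chord tones B–D–F).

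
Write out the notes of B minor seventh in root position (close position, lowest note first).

B, D, F#, A

The chord tones are B–D–F#–A. With the root (B) lowest for root position: B, D, F#, A.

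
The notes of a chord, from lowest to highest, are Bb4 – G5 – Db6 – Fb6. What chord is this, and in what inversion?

G diminished seventh, first inversion

The distinct note names are Bb, G, Db, Fb. Stacked in thirds they read G–Bb–Db–Fb, which is a diminished seventh chord on G.
The lowest note is Bb, the third of the chord, so this is first inversion (figured bass 6/5).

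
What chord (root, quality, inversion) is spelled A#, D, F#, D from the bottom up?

D augmented, second inversion

The pitch classes A#, D, F# arrange in thirds as D–F#–A#: a D augmented triad.
A# is the fifth of D augmented; fifth in the bass means second inversion (figured bass 6/4).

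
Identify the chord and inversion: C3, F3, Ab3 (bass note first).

Reducing to letter names: C, F, Ab. These stack in thirds as F–Ab–C — an F minor triad.
With the fifth (C) in the bass, the chord is in second inversion (figured bass 6/4).

F minor, second inversion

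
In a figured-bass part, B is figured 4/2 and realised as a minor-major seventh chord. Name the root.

The figures 4/2 mean the seventh of the chord is in the bass. If B is the seventh of a minor-major seventh chord, the root is C (chord tones C–Eb–G–B).

C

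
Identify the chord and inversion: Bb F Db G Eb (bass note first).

The distinct note names are Bb, F, Db, G, Eb. Stacked in thirds they read Eb–G–Bb–Db–F, which is a dominant ninth chord on Eb.
The lowest note is Bb, the fifth of the chord, so this is second inversion.

Eb dominant ninth, second inversion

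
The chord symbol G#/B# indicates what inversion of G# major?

first inversion

G#/B# means G# major with B# in the bass. B# is the third of G# major (G#–B#–D#), so this is first inversion.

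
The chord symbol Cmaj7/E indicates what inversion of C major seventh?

first inversion

Cmaj7/E means C major seventh with E in the bass. E is the third of C major seventh (C–E–G–B), so this is first inversion.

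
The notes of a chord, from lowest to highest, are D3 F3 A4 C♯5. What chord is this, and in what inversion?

D minor-major seventh, root position

The distinct note names are D, F, A, C#. Stacked in thirds they read D–F–A–C#, which is a minor-major seventh chord on D.
D is the root of D minor-major seventh; root in the bass means root position (figured bass 7).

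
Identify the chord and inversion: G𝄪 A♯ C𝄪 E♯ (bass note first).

Reducing to letter names: G##, A#, C##, E#. These stack in thirds as A#–C##–E#–G## — an A# major seventh chord.
G## is the seventh of A# major seventh; seventh in the bass means third inversion (figured bass 4/2).

A# major seventh, third inversion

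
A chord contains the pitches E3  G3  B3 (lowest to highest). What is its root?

E

Reordering E, G, B into stacked thirds gives E–G–B; the bottom of that stack, E, is the root.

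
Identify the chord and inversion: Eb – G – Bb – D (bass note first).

Eb major seventh, root position

The pitch classes Eb, G, Bb, D arrange in thirds as Eb–G–Bb–D: an Eb major seventh chord.
The lowest note is Eb, the root of the chord, so this is root position (figured bass 7).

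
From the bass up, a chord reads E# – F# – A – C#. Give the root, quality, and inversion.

F# minor-major seventh, third inversion

The distinct note names are E#, F#, A, C#. Stacked in thirds they read F#–A–C#–E#, which is a minor-major seventh chord on F#.
With the seventh (E#) in the bass, the chord is in third inversion (figured bass 4/2).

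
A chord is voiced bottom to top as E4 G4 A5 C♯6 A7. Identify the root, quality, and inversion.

Reducing to letter names: E, G, A, C#. These stack in thirds as A–C#–E–G — an A dominant seventh chord.
The lowest note is E, the fifth of the chord, so this is second inversion (figured bass 4/3).

A dominant seventh, second inversion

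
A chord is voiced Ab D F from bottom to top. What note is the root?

D

Reordering Ab, D, F into stacked thirds gives D–F–Ab; the bottom of that stack, D, is the root.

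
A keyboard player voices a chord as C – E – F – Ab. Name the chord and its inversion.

The pitch classes C, E, F, Ab arrange in thirds as F–Ab–C–E: an F minor-major seventh chord.
The lowest note is C, the fifth of the chord, so this is second inversion (figured bass 4/3).

F minor-major seventh, second inversion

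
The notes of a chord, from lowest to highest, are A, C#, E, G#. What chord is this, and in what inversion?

Reducing to letter names: A, C#, E, G#. These stack in thirds as A–C#–E–G# — an A major seventh chord.
A is the root of A major seventh; root in the bass means root position (figured bass 7).

A major seventh, root position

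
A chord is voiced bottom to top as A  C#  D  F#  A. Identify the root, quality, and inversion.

Reducing to letter names: A, C#, D, F#. These stack in thirds as D–F#–A–C# — a D major seventh chord.
The lowest note is A, the fifth of the chord, so this is second inversion (figured bass 4/3).

D major seventh, second inversion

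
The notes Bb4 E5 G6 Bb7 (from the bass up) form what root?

Reordering Bb, E, G into stacked thirds gives E–G–Bb; the bottom of that stack, E, is the root.

E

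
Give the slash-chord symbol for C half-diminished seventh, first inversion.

Cø7/Eb

First inversion of C half-diminished seventh has the third (Eb) in the bass. As a slash chord: Cø7/Eb.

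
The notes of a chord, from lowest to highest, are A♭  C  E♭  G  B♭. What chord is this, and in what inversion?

The pitch classes Ab, C, Eb, G, Bb arrange in thirds as Ab–C–Eb–G–Bb: an Ab major ninth chord.
Ab is the root of Ab major ninth; root in the bass means root position.

Ab major ninth, root position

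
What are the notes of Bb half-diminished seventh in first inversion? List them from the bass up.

The chord tones are Bb–Db–Fb–Ab. With the third (Db) lowest for first inversion: Db, Fb, Ab, Bb.

Db, Fb, Ab, Bb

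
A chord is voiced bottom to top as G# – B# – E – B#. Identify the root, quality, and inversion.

E augmented, first inversion

The pitch classes G#, B#, E arrange in thirds as E–G#–B#: an E augmented triad.
G# is the third of E augmented; third in the bass means first inversion (figured bass 6).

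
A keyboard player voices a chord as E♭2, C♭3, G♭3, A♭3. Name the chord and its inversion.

Ab minor seventh, second inversion

The pitch classes Eb, Cb, Gb, Ab arrange in thirds as Ab–Cb–Eb–Gb: an Ab minor seventh chord.
With the fifth (Eb) in the bass, the chord is in second inversion (figured bass 4/3).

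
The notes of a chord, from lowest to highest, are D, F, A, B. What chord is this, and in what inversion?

B half-diminished seventh, first inversion

Reducing to letter names: D, F, A, B. These stack in thirds as B–D–F–A — a B half-diminished seventh chord.
With the third (D) in the bass, the chord is in first inversion (figured bass 6/5).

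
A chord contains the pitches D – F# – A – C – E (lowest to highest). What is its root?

Reordering D, F#, A, C, E into stacked thirds gives D–F#–A–C–E; the bottom of that stack, D, is the root.

D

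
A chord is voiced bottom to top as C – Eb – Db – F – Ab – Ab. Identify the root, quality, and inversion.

The distinct note names are C, Eb, Db, F, Ab. Stacked in thirds they read Db–F–Ab–C–Eb, which is a major ninth chord on Db.
With the seventh (C) in the bass, the chord is in third inversion.

Db major ninth, third inversion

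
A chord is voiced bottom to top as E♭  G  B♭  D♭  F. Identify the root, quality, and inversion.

Reducing to letter names: Eb, G, Bb, Db, F. These stack in thirds as Eb–G–Bb–Db–F — an Eb dominant ninth chord.
Eb is the root of Eb dominant ninth; root in the bass means root position.

Eb dominant ninth, root position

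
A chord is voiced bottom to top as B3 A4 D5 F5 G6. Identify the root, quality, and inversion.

The pitch classes B, A, D, F, G arrange in thirds as G–B–D–F–A: a G dominant ninth chord.
B is the third of G dominant ninth; third in the bass means first inversion.

G dominant ninth, first inversion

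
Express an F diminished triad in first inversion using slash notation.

Fdim/Ab

First inversion of F diminished has the third (Ab) in the bass. As a slash chord: Fdim/Ab.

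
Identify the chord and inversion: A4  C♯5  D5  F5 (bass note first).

D minor-major seventh, second inversion

The pitch classes A, C#, D, F arrange in thirds as D–F–A–C#: a D minor-major seventh chord.
The lowest note is A, the fifth of the chord, so this is second inversion (figured bass 4/3).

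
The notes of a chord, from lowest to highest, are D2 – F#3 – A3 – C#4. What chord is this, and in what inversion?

The pitch classes D, F#, A, C# arrange in thirds as D–F#–A–C#: a D major seventh chord.
With the root (D) in the bass, the chord is in root position (figured bass 7).

D major seventh, root position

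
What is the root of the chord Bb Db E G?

E

Reordering Bb, Db, E, G into stacked thirds gives E–G–Bb–Db; the bottom of that stack, E, is the root.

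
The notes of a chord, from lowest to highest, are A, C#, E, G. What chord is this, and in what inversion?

Reducing to letter names: A, C#, E, G. These stack in thirds as A–C#–E–G — an A dominant seventh chord.
A is the root of A dominant seventh; root in the bass means root position (figured bass 7).

A dominant seventh, root position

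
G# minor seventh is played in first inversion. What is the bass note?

The third of G# minor seventh (G#–B–D#–F#) is B; that is the bass in first inversion.

B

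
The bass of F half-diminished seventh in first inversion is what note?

The third of F half-diminished seventh (F–Ab–Cb–Eb) is Ab; that is the bass in first inversion.

Ab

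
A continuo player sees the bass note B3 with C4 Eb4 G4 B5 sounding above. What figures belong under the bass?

4/2

The notes B, C, Eb, G stack in thirds as C–Eb–G–B — a C minor-major seventh chord. The bass B is the seventh, so this is third inversion: figured 4/2.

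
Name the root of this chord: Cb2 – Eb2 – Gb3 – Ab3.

The distinct letter names are Cb, Eb, Gb, Ab. Arranged as a stack of thirds they read Ab–Cb–Eb–Gb, so Ab is the root (an Ab minor seventh chord).

Ab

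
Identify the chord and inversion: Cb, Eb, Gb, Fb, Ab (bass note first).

Fb major ninth, second inversion

The pitch classes Cb, Eb, Gb, Fb, Ab arrange in thirds as Fb–Ab–Cb–Eb–Gb: an Fb major ninth chord.
The lowest note is Cb, the fifth of the chord, so this is second inversion.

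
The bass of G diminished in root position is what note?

The root of G diminished (G–Bb–Db) is G; that is the bass in root position.

G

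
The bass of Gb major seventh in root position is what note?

Gb

The root of Gb major seventh (Gb–Bb–Db–F) is Gb; that is the bass in root position.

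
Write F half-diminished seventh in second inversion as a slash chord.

Fø7/Cb

Second inversion of F half-diminished seventh has the fifth (Cb) in the bass. As a slash chord: Fø7/Cb.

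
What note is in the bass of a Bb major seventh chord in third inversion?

The seventh of Bb major seventh (Bb–D–F–A) is A; that is the bass in third inversion.

A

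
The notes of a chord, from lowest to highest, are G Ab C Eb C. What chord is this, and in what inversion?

Ab major seventh, third inversion

The distinct note names are G, Ab, C, Eb. Stacked in thirds they read Ab–C–Eb–G, which is a major seventh chord on Ab.
G is the seventh of Ab major seventh; seventh in the bass means third inversion (figured bass 4/2).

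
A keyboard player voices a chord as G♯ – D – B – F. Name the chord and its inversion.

Reducing to letter names: G#, D, B, F. These stack in thirds as G#–B–D–F — a G# diminished seventh chord.
The lowest note is G#, the root of the chord, so this is root position (figured bass 7).

G# diminished seventh, root position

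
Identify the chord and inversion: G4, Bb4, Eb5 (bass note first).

Eb major, first inversion

The pitch classes G, Bb, Eb arrange in thirds as Eb–G–Bb: an Eb major triad.
G is the third of Eb major; third in the bass means first inversion (figured bass 6).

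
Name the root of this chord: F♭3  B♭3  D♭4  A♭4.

Bb

Reordering Fb, Bb, Db, Ab into stacked thirds gives Bb–Db–Fb–Ab; the bottom of that stack, Bb, is the root.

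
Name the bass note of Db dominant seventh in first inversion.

F

Db dominant seventh is Db–F–Ab–Cb. First inversion places the third in the bass: F.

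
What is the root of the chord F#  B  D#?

The distinct letter names are F#, B, D#. Arranged as a stack of thirds they read B–D#–F#, so B is the root (a B major triad).

B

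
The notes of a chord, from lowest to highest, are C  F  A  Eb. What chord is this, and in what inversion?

The pitch classes C, F, A, Eb arrange in thirds as F–A–C–Eb: an F dominant seventh chord.
C is the fifth of F dominant seventh; fifth in the bass means second inversion (figured bass 4/3).

F dominant seventh, second inversion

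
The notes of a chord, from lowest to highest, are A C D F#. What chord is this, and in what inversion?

The distinct note names are A, C, D, F#. Stacked in thirds they read D–F#–A–C, which is a dominant seventh chord on D.
The lowest note is A, the fifth of the chord, so this is second inversion (figured bass 4/3).

D dominant seventh, second inversion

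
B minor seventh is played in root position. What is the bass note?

B

In root position the root is lowest. For B minor seventh (B–D–F#–A) that is B.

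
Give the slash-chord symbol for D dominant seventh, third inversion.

Third inversion of D dominant seventh has the seventh (C) in the bass. As a slash chord: D7/C.

D7/C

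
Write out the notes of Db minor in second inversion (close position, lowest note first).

Ab, Db, Fb

The chord tones are Db–Fb–Ab. With the fifth (Ab) lowest for second inversion: Ab, Db, Fb.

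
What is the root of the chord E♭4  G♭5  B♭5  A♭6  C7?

Eb, Gb, Bb, Ab, C are the tones of an Ab dominant ninth chord (Ab–C–Eb–Gb–Bb), making Ab the root.

Ab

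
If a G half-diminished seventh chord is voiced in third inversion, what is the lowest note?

F

G half-diminished seventh is G–Bb–Db–F. Third inversion places the seventh in the bass: F.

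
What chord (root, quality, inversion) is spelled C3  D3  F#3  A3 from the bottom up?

D dominant seventh, third inversion

The pitch classes C, D, F#, A arrange in thirds as D–F#–A–C: a D dominant seventh chord.
The lowest note is C, the seventh of the chord, so this is third inversion (figured bass 4/2).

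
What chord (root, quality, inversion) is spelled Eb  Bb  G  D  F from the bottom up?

Eb major ninth, root position

The pitch classes Eb, Bb, G, D, F arrange in thirds as Eb–G–Bb–D–F: an Eb major ninth chord.
The lowest note is Eb, the root of the chord, so this is root position.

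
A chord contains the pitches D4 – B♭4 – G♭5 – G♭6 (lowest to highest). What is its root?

Gb

D, Bb, Gb are the tones of a Gb augmented triad (Gb–Bb–D), making Gb the root.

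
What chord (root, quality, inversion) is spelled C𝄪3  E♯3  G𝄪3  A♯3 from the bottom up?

The pitch classes C##, E#, G##, A# arrange in thirds as A#–C##–E#–G##: an A# major seventh chord.
C## is the third of A# major seventh; third in the bass means first inversion (figured bass 6/5).

A# major seventh, first inversion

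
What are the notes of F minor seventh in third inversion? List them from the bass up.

Spelling F minor seventh: F–Ab–C–Eb. In third inversion the seventh is bass, giving Eb, F, Ab, C from the bottom.

Eb, F, Ab, C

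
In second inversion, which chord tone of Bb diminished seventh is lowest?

In second inversion the fifth is lowest. For Bb diminished seventh (Bb–Db–Fb–Abb) that is Fb.

Fb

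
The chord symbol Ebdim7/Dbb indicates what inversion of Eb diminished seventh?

Ebdim7/Dbb means Eb diminished seventh with Dbb in the bass. Dbb is the seventh of Eb diminished seventh (Eb–Gb–Bbb–Dbb), so this is third inversion.

third inversion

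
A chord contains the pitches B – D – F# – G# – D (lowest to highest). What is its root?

The distinct letter names are B, D, F#, G#. Arranged as a stack of thirds they read G#–B–D–F#, so G# is the root (a G# half-diminished seventh chord).

G#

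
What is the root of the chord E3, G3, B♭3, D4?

E

Reordering E, G, Bb, D into stacked thirds gives E–G–Bb–D; the bottom of that stack, E, is the root.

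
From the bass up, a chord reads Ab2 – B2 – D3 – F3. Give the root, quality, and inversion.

Reducing to letter names: Ab, B, D, F. These stack in thirds as B–D–F–Ab — a B diminished seventh chord.
The lowest note is Ab, the seventh of the chord, so this is third inversion (figured bass 4/2).

B diminished seventh, third inversion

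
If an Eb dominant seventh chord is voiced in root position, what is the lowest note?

In root position the root is lowest. For Eb dominant seventh (Eb–G–Bb–Db) that is Eb.

Eb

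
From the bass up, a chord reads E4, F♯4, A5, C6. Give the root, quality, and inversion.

F# half-diminished seventh, third inversion

The distinct note names are E, F#, A, C. Stacked in thirds they read F#–A–C–E, which is a half-diminished seventh chord on F#.
With the seventh (E) in the bass, the chord is in third inversion (figured bass 4/2).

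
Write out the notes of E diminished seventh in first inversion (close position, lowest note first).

E diminished seventh is E–G–Bb–Db. First inversion puts the third (G) in the bass, with the remaining tones above: G, Bb, Db, E.

G, Bb, Db, E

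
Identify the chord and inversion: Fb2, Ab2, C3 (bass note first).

Fb augmented, root position

Reducing to letter names: Fb, Ab, C. These stack in thirds as Fb–Ab–C — an Fb augmented triad.
The lowest note is Fb, the root of the chord, so this is root position (figured bass 5/3).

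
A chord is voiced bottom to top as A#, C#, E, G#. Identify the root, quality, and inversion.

Reducing to letter names: A#, C#, E, G#. These stack in thirds as A#–C#–E–G# — an A# half-diminished seventh chord.
The lowest note is A#, the root of the chord, so this is root position (figured bass 7).

A# half-diminished seventh, root position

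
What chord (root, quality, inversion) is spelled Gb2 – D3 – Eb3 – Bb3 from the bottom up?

Eb minor-major seventh, first inversion

The pitch classes Gb, D, Eb, Bb arrange in thirds as Eb–Gb–Bb–D: an Eb minor-major seventh chord.
The lowest note is Gb, the third of the chord, so this is first inversion (figured bass 6/5).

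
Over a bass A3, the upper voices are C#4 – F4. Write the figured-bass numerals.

The notes A, C#, F stack in thirds as F–A–C# — an F augmented triad. The bass A is the third, so this is first inversion: figured 6.

6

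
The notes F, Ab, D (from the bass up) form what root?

The distinct letter names are F, Ab, D. Arranged as a stack of thirds they read D–F–Ab, so D is the root (a D diminished triad).

D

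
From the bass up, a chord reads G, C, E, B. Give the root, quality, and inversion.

The pitch classes G, C, E, B arrange in thirds as C–E–G–B: a C major seventh chord.
With the fifth (G) in the bass, the chord is in second inversion (figured bass 4/3).

C major seventh, second inversion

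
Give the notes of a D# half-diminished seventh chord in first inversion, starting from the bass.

F#, A, C#, D#

D# half-diminished seventh is D#–F#–A–C#. First inversion puts the third (F#) in the bass, with the remaining tones above: F#, A, C#, D#.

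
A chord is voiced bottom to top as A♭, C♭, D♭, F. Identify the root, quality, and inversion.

Reducing to letter names: Ab, Cb, Db, F. These stack in thirds as Db–F–Ab–Cb — a Db dominant seventh chord.
With the fifth (Ab) in the bass, the chord is in second inversion (figured bass 4/3).

Db dominant seventh, second inversion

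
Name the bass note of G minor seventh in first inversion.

Bb

The third of G minor seventh (G–Bb–D–F) is Bb; that is the bass in first inversion.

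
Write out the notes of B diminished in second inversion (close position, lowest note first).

Spelling B diminished: B–D–F. In second inversion the fifth is bass, giving F, B, D from the bottom.

F, B, D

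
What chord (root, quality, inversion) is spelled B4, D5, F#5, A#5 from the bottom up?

The pitch classes B, D, F#, A# arrange in thirds as B–D–F#–A#: a B minor-major seventh chord.
B is the root of B minor-major seventh; root in the bass means root position (figured bass 7).

B minor-major seventh, root position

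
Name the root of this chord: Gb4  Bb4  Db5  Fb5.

Gb, Bb, Db, Fb are the tones of a Gb dominant seventh chord (Gb–Bb–Db–Fb), making Gb the root.

Gb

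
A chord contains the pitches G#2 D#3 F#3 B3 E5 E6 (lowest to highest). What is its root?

E

The distinct letter names are G#, D#, F#, B, E. Arranged as a stack of thirds they read E–G#–B–D#–F#, so E is the root (an E major ninth chord).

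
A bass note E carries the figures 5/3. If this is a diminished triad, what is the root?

The figures 5/3 mean the root of the chord is in the bass. If E is the root of a diminished triad, the root is E (chord tones E–G–Bb).

E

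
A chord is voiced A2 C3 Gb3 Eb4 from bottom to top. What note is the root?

Reordering A, C, Gb, Eb into stacked thirds gives A–C–Eb–Gb; the bottom of that stack, A, is the root.

A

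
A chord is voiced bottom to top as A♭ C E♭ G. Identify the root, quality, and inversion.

The distinct note names are Ab, C, Eb, G. Stacked in thirds they read Ab–C–Eb–G, which is a major seventh chord on Ab.
The lowest note is Ab, the root of the chord, so this is root position (figured bass 7).

Ab major seventh, root position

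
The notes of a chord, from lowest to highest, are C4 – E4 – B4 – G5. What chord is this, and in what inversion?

The distinct note names are C, E, B, G. Stacked in thirds they read C–E–G–B, which is a major seventh chord on C.
C is the root of C major seventh; root in the bass means root position (figured bass 7).

C major seventh, root position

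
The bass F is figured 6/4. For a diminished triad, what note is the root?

B

The figures 6/4 mean the fifth of the chord is in the bass. If F is the fifth of a diminished triad, the root is B (chord tones B–D–F).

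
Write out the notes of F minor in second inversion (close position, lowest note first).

C, F, Ab

The chord tones are F–Ab–C. With the fifth (C) lowest for second inversion: C, F, Ab.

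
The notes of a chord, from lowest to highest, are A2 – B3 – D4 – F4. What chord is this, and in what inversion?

B half-diminished seventh, third inversion

The pitch classes A, B, D, F arrange in thirds as B–D–F–A: a B half-diminished seventh chord.
With the seventh (A) in the bass, the chord is in third inversion (figured bass 4/2).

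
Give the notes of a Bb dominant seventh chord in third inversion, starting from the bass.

The chord tones are Bb–D–F–Ab. With the seventh (Ab) lowest for third inversion: Ab, Bb, D, F.

Ab, Bb, D, F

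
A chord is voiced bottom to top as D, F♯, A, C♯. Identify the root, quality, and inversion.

The pitch classes D, F#, A, C# arrange in thirds as D–F#–A–C#: a D major seventh chord.
With the root (D) in the bass, the chord is in root position (figured bass 7).

D major seventh, root position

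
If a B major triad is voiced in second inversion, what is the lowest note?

F#

B major is B–D#–F#. Second inversion places the fifth in the bass: F#.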